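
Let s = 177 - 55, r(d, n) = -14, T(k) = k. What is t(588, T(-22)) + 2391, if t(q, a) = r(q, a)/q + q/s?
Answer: 6138029/2562 ≈ 2395.8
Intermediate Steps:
s = 122
t(q, a) = -14/q + q/122
t(588, T(-22)) + 2391 = (-14/588 + (1/122)*588) + 2391 = (-14*1/588 + 294/61) + 2391 = (-1/42 + 294/61) + 2391 = 12287/2562 + 2391 = 6138029/2562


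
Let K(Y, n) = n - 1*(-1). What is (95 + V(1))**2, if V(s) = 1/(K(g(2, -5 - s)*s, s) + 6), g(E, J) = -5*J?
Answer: 579121/64 ≈ 9048.8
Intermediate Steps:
K(Y, n) = 1 + n (K(Y, n) = n + 1 = 1 + n)
V(s) = 1/(7 + s) (V(s) = 1/((1 + s) + 6) = 1/(7 + s))
(95 + V(1))**2 = (95 + 1/(7 + 1))**2 = (95 + 1/8)**2 = (761/8)**2 = 579121/64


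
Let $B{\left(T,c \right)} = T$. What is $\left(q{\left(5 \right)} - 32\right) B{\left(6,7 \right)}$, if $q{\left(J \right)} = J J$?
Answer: $-42$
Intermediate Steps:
$q{\left(J \right)} = J^{2}$
$\left(q{\left(5 \right)} - 32\right) B{\left(6,7 \right)} = \left(5^{2} - 32\right) 6 = \left(25 - 32\right) 6 = \left(-7\right) 6 = -42$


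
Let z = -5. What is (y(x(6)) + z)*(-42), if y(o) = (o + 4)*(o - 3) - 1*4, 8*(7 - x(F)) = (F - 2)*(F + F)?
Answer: 798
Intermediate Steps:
x(F) = 7 - F*(-2 + F)/4 (x(F) = 7 - (F - 2)*(F + F)/8 = 7 - (-2 + F)*2*F/8 = 7 - F*(-2 + F)/4)
y(o) = -4 + (-3 + o)*(4 + o) (y(o) = (4 + o)*(-3 + o) - 4 = (-3 + o)*(4 + o) - 4 = -4 + (-3 + o)*(4 + o))
(y(x(6)) + z)*(-42) = ((-16 + (7 + (1/2)*6 - 1/4*6**2) + (7 + (1/2)*6 - 1/4*6**2)**2) - 5)*(-42) = ((-16 + (7 + 3 - 1/4*36) + (7 + 3 - 1/4*36)**2) - 5)*(-42) = ((-16 + (7 + 3 - 9) + (7 + 3 - 9)**2) - 5)*(-42) = ((-16 + 1 + 1**2) - 5)*(-42) = ((-16 + 1 + 1) - 5)*(-42) = (-14 - 5)*(-42) = -19*(-42) = 798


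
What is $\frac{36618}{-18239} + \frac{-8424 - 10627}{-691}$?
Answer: $\frac{322168151}{12603149} \approx 25.563$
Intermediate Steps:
$\frac{36618}{-18239} + \frac{-8424 - 10627}{-691} = 36618 \left(- \frac{1}{18239}\right) + \left(-8424 - 10627\right) \left(- \frac{1}{691}\right) = - \frac{36618}{18239} - - \frac{19051}{691} = - \frac{36618}{18239} + \frac{19051}{691} = \frac{322168151}{12603149}$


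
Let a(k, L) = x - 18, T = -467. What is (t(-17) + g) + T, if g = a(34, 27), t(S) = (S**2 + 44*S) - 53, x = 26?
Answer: -971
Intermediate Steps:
t(S) = -53 + S**2 + 44*S
a(k, L) = 8 (a(k, L) = 26 - 18 = 8)
g = 8
(t(-17) + g) + T = ((-53 + (-17)**2 + 44*(-17)) + 8) - 467 = ((-53 + 289 - 748) + 8) - 467 = (-512 + 8) - 467 = -504 - 467 = -971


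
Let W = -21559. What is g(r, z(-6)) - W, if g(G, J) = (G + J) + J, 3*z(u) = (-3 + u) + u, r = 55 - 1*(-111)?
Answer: 21715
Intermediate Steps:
r = 166 (r = 55 + 111 = 166)
z(u) = -1 + 2*u/3 (z(u) = ((-3 + u) + u)/3 = (-3 + 2*u)/3 = -1 + 2*u/3)
g(G, J) = G + 2*J
g(r, z(-6)) - W = (166 + 2*(-1 + (⅔)*(-6))) - 1*(-21559) = (166 + 2*(-1 - 4)) + 21559 = (166 + 2*(-5)) + 21559 = (166 - 10) + 21559 = 156 + 21559 = 21715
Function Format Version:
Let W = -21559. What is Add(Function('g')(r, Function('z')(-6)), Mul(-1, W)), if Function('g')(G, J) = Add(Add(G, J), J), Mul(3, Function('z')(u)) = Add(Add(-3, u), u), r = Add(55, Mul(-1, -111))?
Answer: 21715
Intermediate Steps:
r = 166 (r = Add(55, 111) = 166)
Function('z')(u) = Add(-1, Mul(Rational(2, 3), u)) (Function('z')(u) = Mul(Rational(1, 3), Add(Add(-3, u), u)) = Mul(Rational(1, 3), Add(-3, Mul(2, u))) = Add(-1, Mul(Rational(2, 3), u)))
Function('g')(G, J) = Add(G, Mul(2, J))
Add(Function('g')(r, Function('z')(-6)), Mul(-1, W)) = Add(Add(166, Mul(2, Add(-1, Mul(Rational(2, 3), -6)))), Mul(-1, -21559)) = Add(Add(166, Mul(2, Add(-1, -4))), 21559) = Add(Add(166, Mul(2, -5)), 21559) = Add(Add(166, -10), 21559) = Add(156, 21559) = 21715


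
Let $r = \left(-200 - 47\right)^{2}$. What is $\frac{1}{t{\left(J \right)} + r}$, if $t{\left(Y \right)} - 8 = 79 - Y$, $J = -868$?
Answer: $\frac{1}{61964} \approx 1.6138 \cdot 10^{-5}$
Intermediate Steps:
$r = 61009$ ($r = \left(-247\right)^{2} = 61009$)
$t{\left(Y \right)} = 87 - Y$ ($t{\left(Y \right)} = 8 - \left(-79 + Y\right) = 87 - Y$)
$\frac{1}{t{\left(J \right)} + r} = \frac{1}{\left(87 - -868\right) + 61009} = \frac{1}{\left(87 + 868\right) + 61009} = \frac{1}{955 + 61009} = \frac{1}{61964}$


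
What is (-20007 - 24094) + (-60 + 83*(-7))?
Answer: -44742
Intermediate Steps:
(-20007 - 24094) + (-60 + 83*(-7)) = -44101 + (-60 - 581) = -44101 - 641 = -44742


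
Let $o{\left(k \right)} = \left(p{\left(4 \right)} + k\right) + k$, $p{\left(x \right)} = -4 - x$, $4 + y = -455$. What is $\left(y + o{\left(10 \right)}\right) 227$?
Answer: $-101469$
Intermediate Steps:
$y = -459$ ($y = -4 - 455 = -459$)
$o{\left(k \right)} = -8 + 2 k$ ($o{\left(k \right)} = \left(\left(-4 - 4\right) + k\right) + k = \left(-8 + k\right) + k = -8 + 2 k$)
$\left(y + o{\left(10 \right)}\right) 227 = \left(-459 + \left(-8 + 2 \cdot 10\right)\right) 227 = \left(-459 + \left(-8 + 20\right)\right) 227 = \left(-459 + 12\right) 227 = \left(-447\right) 227 = -101469$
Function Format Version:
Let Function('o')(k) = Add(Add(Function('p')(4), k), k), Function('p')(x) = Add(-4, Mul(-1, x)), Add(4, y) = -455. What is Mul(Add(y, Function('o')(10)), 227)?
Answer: -101469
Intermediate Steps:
y = -459 (y = Add(-4, -455) = -459)
Function('o')(k) = Add(-8, Mul(2, k)) (Function('o')(k) = Add(Add(Add(-4, Mul(-1, 4)), k), k) = Add(Add(Add(-4, -4), k), k) = Add(Add(-8, k), k) = Add(-8, Mul(2, k)))
Mul(Add(y, Function('o')(10)), 227) = Mul(Add(-459, Add(-8, Mul(2, 10))), 227) = Mul(Add(-459, Add(-8, 20)), 227) = Mul(Add(-459, 12), 227) = Mul(-447, 227) = -101469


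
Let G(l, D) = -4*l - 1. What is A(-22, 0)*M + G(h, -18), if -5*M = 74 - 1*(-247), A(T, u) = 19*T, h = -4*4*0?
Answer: 134173/5 ≈ 26835.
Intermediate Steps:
h = 0 (h = -16*0 = 0)
M = -321/5 (M = -(74 - 1*(-247))/5 = -(74 + 247)/5 = -1/5*321 = -321/5 ≈ -64.200)
G(l, D) = -1 - 4*l
A(-22, 0)*M + G(h, -18) = (19*(-22))*(-321/5) + (-1 - 4*0) = -418*(-321/5) + (-1 + 0) = 134178/5 - 1 = 134173/5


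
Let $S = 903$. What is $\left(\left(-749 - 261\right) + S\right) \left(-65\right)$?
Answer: $6955$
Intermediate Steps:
$\left(\left(-749 - 261\right) + S\right) \left(-65\right) = \left(\left(-749 - 261\right) + 903\right) \left(-65\right) = \left(-1010 + 903\right) \left(-65\right) = \left(-107\right) \left(-65\right) = 6955$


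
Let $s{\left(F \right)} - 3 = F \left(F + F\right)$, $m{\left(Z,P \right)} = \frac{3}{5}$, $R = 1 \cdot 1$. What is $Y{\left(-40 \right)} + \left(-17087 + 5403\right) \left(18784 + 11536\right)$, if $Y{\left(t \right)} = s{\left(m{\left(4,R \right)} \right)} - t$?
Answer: $- \frac{8856470907}{25} \approx -3.5426 \cdot 10^{8}$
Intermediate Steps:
$R = 1$
$m{\left(Z,P \right)} = \frac{3}{5}$ ($m{\left(Z,P \right)} = 3 \cdot \frac{1}{5} = \frac{3}{5}$)
$s{\left(F \right)} = 3 + 2 F^{2}$ ($s{\left(F \right)} = 3 + F \left(F + F\right) = 3 + F 2 F = 3 + 2 F^{2}$)
$Y{\left(t \right)} = \frac{93}{25} - t$ ($Y{\left(t \right)} = \left(3 + 2 \left(\frac{3}{5}\right)^{2}\right) - t = \left(3 + 2 \cdot \frac{9}{25}\right) - t = \left(3 + \frac{18}{25}\right) - t = \frac{93}{25} - t$)
$Y{\left(-40 \right)} + \left(-17087 + 5403\right) \left(18784 + 11536\right) = \left(\frac{93}{25} - -40\right) + \left(-17087 + 5403\right) \left(18784 + 11536\right) = \left(\frac{93}{25} + 40\right) - 354258880 = \frac{1093}{25} - 354258880 = - \frac{8856470907}{25}$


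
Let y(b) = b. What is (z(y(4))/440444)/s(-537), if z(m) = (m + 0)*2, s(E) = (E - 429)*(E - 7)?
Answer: 1/28931885472 ≈ 3.4564e-11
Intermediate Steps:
s(E) = (-429 + E)*(-7 + E)
z(m) = 2*m (z(m) = m*2 = 2*m)
(z(y(4))/440444)/s(-537) = ((2*4)/440444)/(3003 + (-537)² - 436*(-537)) = (8*(1/440444))/(3003 + 288369 + 234132) = (2/110111)/525504 = (2/110111)*(1/525504) = 1/28931885472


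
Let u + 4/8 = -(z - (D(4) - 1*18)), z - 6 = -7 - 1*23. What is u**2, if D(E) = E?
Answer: 361/4 ≈ 90.250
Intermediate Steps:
z = -24 (z = 6 + (-7 - 1*23) = 6 + (-7 - 23) = 6 - 30 = -24)
u = 19/2 (u = -1/2 - (-24 - (4 - 1*18)) = -1/2 - (-24 - (4 - 18)) = -1/2 - (-24 - 1*(-14)) = -1/2 - (-24 + 14) = -1/2 - 1*(-10) = -1/2 + 10 = 19/2 ≈ 9.5000)
u**2 = (19/2)**2 = 361/4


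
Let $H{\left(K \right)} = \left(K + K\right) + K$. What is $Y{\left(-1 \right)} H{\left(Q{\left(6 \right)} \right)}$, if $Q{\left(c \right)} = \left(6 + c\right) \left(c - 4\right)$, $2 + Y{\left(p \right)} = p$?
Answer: $-216$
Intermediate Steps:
$Y{\left(p \right)} = -2 + p$
$Q{\left(c \right)} = \left(-4 + c\right) \left(6 + c\right)$ ($Q{\left(c \right)} = \left(6 + c\right) \left(-4 + c\right) = \left(-4 + c\right) \left(6 + c\right)$)
$H{\left(K \right)} = 3 K$ ($H{\left(K \right)} = 2 K + K = 3 K$)
$Y{\left(-1 \right)} H{\left(Q{\left(6 \right)} \right)} = \left(-2 - 1\right) 3 \left(-24 + 6^{2} + 2 \cdot 6\right) = - 3 \cdot 3 \left(-24 + 36 + 12\right) = - 3 \cdot 3 \cdot 24 = \left(-3\right) 72 = -216$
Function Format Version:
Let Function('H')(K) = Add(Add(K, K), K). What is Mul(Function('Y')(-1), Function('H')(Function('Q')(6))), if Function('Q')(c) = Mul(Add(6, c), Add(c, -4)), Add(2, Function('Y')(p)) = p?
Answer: -216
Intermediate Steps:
Function('Y')(p) = Add(-2, p)
Function('Q')(c) = Mul(Add(-4, c), Add(6, c)) (Function('Q')(c) = Mul(Add(6, c), Add(-4, c)) = Mul(Add(-4, c), Add(6, c)))
Function('H')(K) = Mul(3, K) (Function('H')(K) = Add(Mul(2, K), K) = Mul(3, K))
Mul(Function('Y')(-1), Function('H')(Function('Q')(6))) = Mul(Add(-2, -1), Mul(3, Add(-24, Pow(6, 2), Mul(2, 6)))) = Mul(-3, Mul(3, Add(-24, 36, 12))) = Mul(-3, Mul(3, 24)) = Mul(-3, 72) = -216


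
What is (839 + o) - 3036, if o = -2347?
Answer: -4544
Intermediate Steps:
(839 + o) - 3036 = (839 - 2347) - 3036 = -1508 - 3036 = -4544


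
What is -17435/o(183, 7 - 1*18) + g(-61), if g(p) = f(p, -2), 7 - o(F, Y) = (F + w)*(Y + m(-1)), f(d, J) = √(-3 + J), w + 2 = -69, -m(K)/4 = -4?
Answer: 17435/553 + I*√5 ≈ 31.528 + 2.2361*I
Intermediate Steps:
m(K) = 16 (m(K) = -4*(-4) = 16)
w = -71 (w = -2 - 69 = -71)
o(F, Y) = 7 - (-71 + F)*(16 + Y) (o(F, Y) = 7 - (F - 71)*(Y + 16) = 7 - (-71 + F)*(16 + Y))
g(p) = I*√5 (g(p) = √(-3 - 2) = √(-5) = I*√5)
-17435/o(183, 7 - 1*18) + g(-61) = -17435/(1143 - 16*183 + 71*(7 - 1*18) - 1*183*(7 - 1*18)) + I*√5 = -17435/(1143 - 2928 + 71*(7 - 18) - 1*183*(7 - 18)) + I*√5 = -17435/(1143 - 2928 + 71*(-11) - 1*183*(-11)) + I*√5 = -17435/(1143 - 2928 - 781 + 2013) + I*√5 = -17435/(-553) + I*√5 = -17435*(-1/553) + I*√5 = 17435/553 + I*√5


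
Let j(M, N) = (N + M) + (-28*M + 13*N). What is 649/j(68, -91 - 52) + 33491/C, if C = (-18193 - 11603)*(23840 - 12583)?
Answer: -108905973343/643658644668 ≈ -0.16920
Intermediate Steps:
C = -335413572 (C = -29796*11257 = -335413572)
j(M, N) = -27*M + 14*N (j(M, N) = (M + N) + (-28*M + 13*N) = -27*M + 14*N)
649/j(68, -91 - 52) + 33491/C = 649/(-27*68 + 14*(-91 - 52)) + 33491/(-335413572) = 649/(-1836 + 14*(-143)) + 33491*(-1/335413572) = 649/(-1836 - 2002) - 33491/335413572 = 649/(-3838) - 33491/335413572 = 649*(-1/3838) - 33491/335413572 = -649/3838 - 33491/335413572 = -108905973343/643658644668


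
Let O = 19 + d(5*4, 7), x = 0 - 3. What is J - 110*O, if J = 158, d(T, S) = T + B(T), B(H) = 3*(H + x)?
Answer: -9742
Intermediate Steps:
x = -3
B(H) = -9 + 3*H (B(H) = 3*(H - 3) = 3*(-3 + H) = -9 + 3*H)
d(T, S) = -9 + 4*T (d(T, S) = T + (-9 + 3*T) = -9 + 4*T)
O = 90 (O = 19 + (-9 + 4*(5*4)) = 19 + (-9 + 4*20) = 19 + (-9 + 80) = 19 + 71 = 90)
J - 110*O = 158 - 110*90 = 158 - 9900 = -9742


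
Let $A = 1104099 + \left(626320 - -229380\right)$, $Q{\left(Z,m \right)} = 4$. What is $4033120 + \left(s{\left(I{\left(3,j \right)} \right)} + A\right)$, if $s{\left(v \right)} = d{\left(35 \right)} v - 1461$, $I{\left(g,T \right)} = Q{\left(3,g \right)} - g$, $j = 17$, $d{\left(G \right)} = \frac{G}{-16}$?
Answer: $\frac{95863293}{16} \approx 5.9915 \cdot 10^{6}$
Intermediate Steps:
$d{\left(G \right)} = - \frac{G}{16}$ ($d{\left(G \right)} = G \left(- \frac{1}{16}\right) = - \frac{G}{16}$)
$I{\left(g,T \right)} = 4 - g$
$s{\left(v \right)} = -1461 - \frac{35 v}{16}$ ($s{\left(v \right)} = \left(- \frac{1}{16}\right) 35 v - 1461 = - \frac{35 v}{16} - 1461 = -1461 - \frac{35 v}{16}$)
$A = 1959799$ ($A = 1104099 + \left(626320 + 229380\right) = 1104099 + 855700 = 1959799$)
$4033120 + \left(s{\left(I{\left(3,j \right)} \right)} + A\right) = 4033120 + \left(\left(-1461 - \frac{35 \left(4 - 3\right)}{16}\right) + 1959799\right) = 4033120 + \left(\left(-1461 - \frac{35}{16}\right) + 1959799\right) = 4033120 + \left(- \frac{23411}{16} + 1959799\right) = 4033120 + \frac{31333373}{16} = \frac{95863293}{16}$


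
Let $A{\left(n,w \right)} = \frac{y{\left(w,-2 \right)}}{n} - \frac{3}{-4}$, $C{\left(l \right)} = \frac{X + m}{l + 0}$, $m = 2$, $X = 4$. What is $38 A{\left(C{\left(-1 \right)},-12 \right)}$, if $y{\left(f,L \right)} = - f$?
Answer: $- \frac{95}{2} \approx -47.5$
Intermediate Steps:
$C{\left(l \right)} = \frac{6}{l}$ ($C{\left(l \right)} = \frac{4 + 2}{l + 0} = \frac{6}{l}$)
$A{\left(n,w \right)} = \frac{3}{4} - \frac{w}{n}$ ($A{\left(n,w \right)} = \frac{\left(-1\right) w}{n} - \frac{3}{-4} = - \frac{w}{n} - - \frac{3}{4} = - \frac{w}{n} + \frac{3}{4} = \frac{3}{4} - \frac{w}{n}$)
$38 A{\left(C{\left(-1 \right)},-12 \right)} = 38 \left(\frac{3}{4} - - \frac{12}{6 \frac{1}{-1}}\right) = 38 \left(\frac{3}{4} - - \frac{12}{6 \left(-1\right)}\right) = 38 \left(\frac{3}{4} - - \frac{12}{-6}\right) = 38 \left(\frac{3}{4} - \left(-12\right) \left(- \frac{1}{6}\right)\right) = 38 \left(\frac{3}{4} - 2\right) = 38 \left(- \frac{5}{4}\right) = - \frac{95}{2}$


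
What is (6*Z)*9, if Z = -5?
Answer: -270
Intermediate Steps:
(6*Z)*9 = (6*(-5))*9 = -30*9 = -270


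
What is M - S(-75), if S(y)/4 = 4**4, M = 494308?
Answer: 493284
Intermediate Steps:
S(y) = 1024 (S(y) = 4*4**4 = 4*256 = 1024)
M - S(-75) = 494308 - 1*1024 = 494308 - 1024 = 493284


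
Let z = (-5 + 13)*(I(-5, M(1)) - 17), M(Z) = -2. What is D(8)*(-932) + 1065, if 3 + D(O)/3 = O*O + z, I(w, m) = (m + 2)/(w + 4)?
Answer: 210765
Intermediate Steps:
I(w, m) = (2 + m)/(4 + w)
z = -136 (z = (-5 + 13)*((2 - 2)/(4 - 5) - 17) = 8*(0/(-1) - 17) = 8*(-1*0 - 17) = 8*(0 - 17) = 8*(-17) = -136)
D(O) = -417 + 3*O² (D(O) = -9 + 3*(O*O - 136) = -9 + 3*(O² - 136) = -9 + 3*(-136 + O²) = -9 + (-408 + 3*O²) = -417 + 3*O²)
D(8)*(-932) + 1065 = (-417 + 3*8²)*(-932) + 1065 = (-417 + 3*64)*(-932) + 1065 = (-417 + 192)*(-932) + 1065 = -225*(-932) + 1065 = 209700 + 1065 = 210765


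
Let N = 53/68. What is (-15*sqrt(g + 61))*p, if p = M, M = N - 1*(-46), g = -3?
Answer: -47715*sqrt(58)/68 ≈ -5343.9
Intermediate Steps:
N = 53/68 (N = 53*(1/68) = 53/68 ≈ 0.77941)
M = 3181/68 (M = 53/68 - 1*(-46) = 53/68 + 46 = 3181/68 ≈ 46.779)
p = 3181/68 ≈ 46.779
(-15*sqrt(g + 61))*p = -15*sqrt(-3 + 61)*(3181/68) = -15*sqrt(58)*(3181/68) = -47715*sqrt(58)/68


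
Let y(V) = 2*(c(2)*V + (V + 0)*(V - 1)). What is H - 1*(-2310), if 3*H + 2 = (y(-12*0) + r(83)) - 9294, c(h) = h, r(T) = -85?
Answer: -817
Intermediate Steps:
y(V) = 4*V + 2*V*(-1 + V) (y(V) = 2*(2*V + (V + 0)*(V - 1)) = 2*(2*V + V*(-1 + V)) = 4*V + 2*V*(-1 + V))
H = -3127 (H = -2/3 + ((2*(-12*0)*(1 - 12*0) - 85) - 9294)/3 = -2/3 + ((2*0*(1 + 0) - 85) - 9294)/3 = -2/3 + ((2*0*1 - 85) - 9294)/3 = -2/3 + ((0 - 85) - 9294)/3 = -2/3 + (-85 - 9294)/3 = -2/3 + (1/3)*(-9379) = -2/3 - 9379/3 = -3127)
H - 1*(-2310) = -3127 - 1*(-2310) = -3127 + 2310 = -817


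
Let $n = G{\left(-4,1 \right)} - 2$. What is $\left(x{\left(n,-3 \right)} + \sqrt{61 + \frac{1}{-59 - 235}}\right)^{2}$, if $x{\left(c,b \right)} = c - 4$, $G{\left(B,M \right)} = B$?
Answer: $\frac{\left(420 - \sqrt{107598}\right)^{2}}{1764} \approx 4.796$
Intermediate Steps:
$n = -6$ ($n = -4 - 2 = -6$)
$x{\left(c,b \right)} = -4 + c$
$\left(x{\left(n,-3 \right)} + \sqrt{61 + \frac{1}{-59 - 235}}\right)^{2} = \left(\left(-4 - 6\right) + \sqrt{61 + \frac{1}{-59 - 235}}\right)^{2} = \left(-10 + \sqrt{61 + \frac{1}{-294}}\right)^{2} = \left(-10 + \sqrt{61 - \frac{1}{294}}\right)^{2} = \left(-10 + \sqrt{\frac{17933}{294}}\right)^{2} = \left(-10 + \frac{\sqrt{107598}}{42}\right)^{2}$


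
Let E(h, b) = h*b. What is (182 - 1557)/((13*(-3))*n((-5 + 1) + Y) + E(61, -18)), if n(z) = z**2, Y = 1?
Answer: 1375/1449 ≈ 0.94893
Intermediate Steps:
E(h, b) = b*h
(182 - 1557)/((13*(-3))*n((-5 + 1) + Y) + E(61, -18)) = (182 - 1557)/((13*(-3))*((-5 + 1) + 1)**2 - 18*61) = -1375/(-39*(-4 + 1)**2 - 1098) = -1375/(-39*(-3)**2 - 1098) = -1375/(-39*9 - 1098) = -1375/(-351 - 1098) = -1375/(-1449) = -1375*(-1/1449) = 1375/1449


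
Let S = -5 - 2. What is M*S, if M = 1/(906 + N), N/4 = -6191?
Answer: 7/23858 ≈ 0.00029340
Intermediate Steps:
N = -24764 (N = 4*(-6191) = -24764)
S = -7
M = -1/23858 (M = 1/(906 - 24764) = 1/(-23858) = -1/23858 ≈ -4.1915e-5)
M*S = -1/23858*(-7) = 7/23858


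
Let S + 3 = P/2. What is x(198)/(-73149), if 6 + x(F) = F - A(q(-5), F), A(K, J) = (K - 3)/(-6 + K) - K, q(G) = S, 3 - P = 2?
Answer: -6421/2487066 ≈ -0.0025818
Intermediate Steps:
P = 1 (P = 3 - 1*2 = 3 - 2 = 1)
S = -5/2 (S = -3 + 1/2 = -3 + 1*(½) = -3 + ½ = -5/2 ≈ -2.5000)
q(G) = -5/2
A(K, J) = -K + (-3 + K)/(-6 + K) (A(K, J) = (-3 + K)/(-6 + K) - K = -K + (-3 + K)/(-6 + K))
x(F) = -311/34 + F (x(F) = -6 + (F - (-3 - (-5/2)² + 7*(-5/2))/(-6 - 5/2)) = -6 + (F - (-3 - 1*25/4 - 35/2)/(-17/2)) = -6 + (F - (-2)*(-3 - 25/4 - 35/2)/17) = -6 + (F - (-2)*(-107)/(17*4)) = -6 + (F - 1*107/34) = -6 + (F - 107/34) = -6 + (-107/34 + F) = -311/34 + F)
x(198)/(-73149) = (-311/34 + 198)/(-73149) = (6421/34)*(-1/73149) = -6421/2487066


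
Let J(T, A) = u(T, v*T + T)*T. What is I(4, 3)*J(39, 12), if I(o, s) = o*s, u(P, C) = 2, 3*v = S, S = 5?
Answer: 936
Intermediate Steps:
v = 5/3 (v = (⅓)*5 = 5/3 ≈ 1.6667)
J(T, A) = 2*T
I(4, 3)*J(39, 12) = (4*3)*(2*39) = 12*78 = 936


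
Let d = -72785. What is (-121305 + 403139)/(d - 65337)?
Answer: -140917/69061 ≈ -2.0405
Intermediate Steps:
(-121305 + 403139)/(d - 65337) = (-121305 + 403139)/(-72785 - 65337) = 281834/(-138122) = 281834*(-1/138122) = -140917/69061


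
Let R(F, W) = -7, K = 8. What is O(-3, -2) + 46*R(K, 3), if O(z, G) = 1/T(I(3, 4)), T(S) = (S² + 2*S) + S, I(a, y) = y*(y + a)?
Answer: -279495/868 ≈ -322.00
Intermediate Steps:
I(a, y) = y*(a + y)
T(S) = S² + 3*S
O(z, G) = 1/868 (O(z, G) = 1/((4*(3 + 4))*(3 + 4*(3 + 4))) = 1/((4*7)*(3 + 4*7)) = 1/(28*(3 + 28)) = 1/(28*31) = 1/868)
O(-3, -2) + 46*R(K, 3) = 1/868 + 46*(-7) = 1/868 - 322 = -279495/868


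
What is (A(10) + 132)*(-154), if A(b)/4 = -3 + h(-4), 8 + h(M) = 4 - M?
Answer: -18480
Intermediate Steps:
h(M) = -4 - M (h(M) = -8 + (4 - M) = -4 - M)
A(b) = -12 (A(b) = 4*(-3 + (-4 - 1*(-4))) = 4*(-3 + (-4 + 4)) = 4*(-3 + 0) = 4*(-3) = -12)
(A(10) + 132)*(-154) = (-12 + 132)*(-154) = 120*(-154) = -18480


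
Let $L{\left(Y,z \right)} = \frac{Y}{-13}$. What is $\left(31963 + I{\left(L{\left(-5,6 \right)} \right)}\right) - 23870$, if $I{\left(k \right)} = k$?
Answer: $\frac{105214}{13} \approx 8093.4$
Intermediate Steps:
$L{\left(Y,z \right)} = - \frac{Y}{13}$ ($L{\left(Y,z \right)} = Y \left(- \frac{1}{13}\right) = - \frac{Y}{13}$)
$\left(31963 + I{\left(L{\left(-5,6 \right)} \right)}\right) - 23870 = \left(31963 - - \frac{5}{13}\right) - 23870 = \left(31963 + \frac{5}{13}\right) - 23870 = \frac{415524}{13} - 23870 = \frac{105214}{13}$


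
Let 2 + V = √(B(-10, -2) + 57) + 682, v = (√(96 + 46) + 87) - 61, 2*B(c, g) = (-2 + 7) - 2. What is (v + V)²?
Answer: (1412 + 2*√142 + 3*√26)²/4 ≈ 5.2644e+5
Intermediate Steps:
B(c, g) = 3/2 (B(c, g) = ((-2 + 7) - 2)/2 = (5 - 2)/2 = (½)*3 = 3/2)
v = 26 + √142 (v = (√142 + 87) - 61 = (87 + √142) - 61 = 26 + √142 ≈ 37.916)
V = 680 + 3*√26/2 (V = -2 + (√(3/2 + 57) + 682) = -2 + (√(117/2) + 682) = -2 + (3*√26/2 + 682) = -2 + (682 + 3*√26/2) = 680 + 3*√26/2 ≈ 687.65)
(v + V)² = ((26 + √142) + (680 + 3*√26/2))² = (706 + √142 + 3*√26/2)²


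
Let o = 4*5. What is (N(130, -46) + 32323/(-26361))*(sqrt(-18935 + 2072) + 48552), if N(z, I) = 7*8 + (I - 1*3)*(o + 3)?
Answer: -457440015536/8787 - 28264954*I*sqrt(16863)/26361 ≈ -5.2059e+7 - 1.3924e+5*I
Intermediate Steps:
o = 20
N(z, I) = -13 + 23*I (N(z, I) = 7*8 + (I - 1*3)*(20 + 3) = 56 + (I - 3)*23 = 56 + (-3 + I)*23 = 56 + (-69 + 23*I) = -13 + 23*I)
(N(130, -46) + 32323/(-26361))*(sqrt(-18935 + 2072) + 48552) = ((-13 + 23*(-46)) + 32323/(-26361))*(sqrt(-18935 + 2072) + 48552) = ((-13 - 1058) + 32323*(-1/26361))*(sqrt(-16863) + 48552) = (-1071 - 32323/26361)*(I*sqrt(16863) + 48552) = -28264954*(48552 + I*sqrt(16863))/26361 = -457440015536/8787 - 28264954*I*sqrt(16863)/26361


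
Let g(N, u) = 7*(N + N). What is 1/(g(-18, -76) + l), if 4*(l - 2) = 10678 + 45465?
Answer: 4/55143 ≈ 7.2539e-5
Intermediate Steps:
g(N, u) = 14*N (g(N, u) = 7*(2*N) = 14*N)
l = 56151/4 (l = 2 + (10678 + 45465)/4 = 2 + (¼)*56143 = 2 + 56143/4 = 56151/4 ≈ 14038.)
1/(g(-18, -76) + l) = 1/(14*(-18) + 56151/4) = 1/(-252 + 56151/4) = 1/(55143/4) = 4/55143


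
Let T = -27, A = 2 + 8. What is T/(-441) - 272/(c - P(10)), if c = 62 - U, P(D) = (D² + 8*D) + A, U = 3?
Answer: 13721/6419 ≈ 2.1376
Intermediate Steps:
A = 10
P(D) = 10 + D² + 8*D (P(D) = (D² + 8*D) + 10 = 10 + D² + 8*D)
c = 59 (c = 62 - 1*3 = 62 - 3 = 59)
T/(-441) - 272/(c - P(10)) = -27/(-441) - 272/(59 - (10 + 10² + 8*10)) = -27*(-1/441) - 272/(59 - (10 + 100 + 80)) = 3/49 - 272/(59 - 1*190) = 3/49 - 272/(59 - 190) = 3/49 - 272/(-131) = 3/49 - 272*(-1/131) = 3/49 + 272/131 = 13721/6419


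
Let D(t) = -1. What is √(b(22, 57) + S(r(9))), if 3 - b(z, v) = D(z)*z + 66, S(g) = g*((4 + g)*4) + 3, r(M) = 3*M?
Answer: √3310 ≈ 57.533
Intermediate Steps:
S(g) = 3 + g*(16 + 4*g) (S(g) = g*(16 + 4*g) + 3 = 3 + g*(16 + 4*g))
b(z, v) = -63 + z (b(z, v) = 3 - (-z + 66) = 3 - (66 - z) = 3 + (-66 + z) = -63 + z)
√(b(22, 57) + S(r(9))) = √((-63 + 22) + (3 + 4*(3*9)² + 16*(3*9))) = √(-41 + (3 + 4*27² + 16*27)) = √(-41 + (3 + 4*729 + 432)) = √(-41 + (3 + 2916 + 432)) = √(-41 + 3351) = √3310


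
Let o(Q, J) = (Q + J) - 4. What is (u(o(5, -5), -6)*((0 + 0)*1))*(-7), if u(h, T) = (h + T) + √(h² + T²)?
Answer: 0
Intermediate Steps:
o(Q, J) = -4 + J + Q (o(Q, J) = (J + Q) - 4 = -4 + J + Q)
u(h, T) = T + h + √(T² + h²) (u(h, T) = (T + h) + √(T² + h²) = T + h + √(T² + h²))
(u(o(5, -5), -6)*((0 + 0)*1))*(-7) = ((-6 + (-4 - 5 + 5) + √((-6)² + (-4 - 5 + 5)²))*((0 + 0)*1))*(-7) = ((-6 - 4 + √(36 + (-4)²))*(0*1))*(-7) = ((-6 - 4 + √(36 + 16))*0)*(-7) = ((-6 - 4 + √52)*0)*(-7) = ((-6 - 4 + 2*√13)*0)*(-7) = ((-10 + 2*√13)*0)*(-7) = 0*(-7) = 0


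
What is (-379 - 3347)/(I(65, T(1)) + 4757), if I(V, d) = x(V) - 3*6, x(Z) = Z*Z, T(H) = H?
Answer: -69/166 ≈ -0.41566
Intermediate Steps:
x(Z) = Z²
I(V, d) = -18 + V² (I(V, d) = V² - 3*6 = V² - 18 = -18 + V²)
(-379 - 3347)/(I(65, T(1)) + 4757) = (-379 - 3347)/((-18 + 65²) + 4757) = -3726/((-18 + 4225) + 4757) = -3726/(4207 + 4757) = -3726/8964 = -3726*1/8964 = -69/166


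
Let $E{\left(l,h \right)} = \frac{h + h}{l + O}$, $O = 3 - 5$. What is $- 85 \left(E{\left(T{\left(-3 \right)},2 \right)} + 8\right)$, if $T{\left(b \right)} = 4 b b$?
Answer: $-690$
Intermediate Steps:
$O = -2$ ($O = 3 - 5 = -2$)
$T{\left(b \right)} = 4 b^{2}$
$E{\left(l,h \right)} = \frac{2 h}{-2 + l}$ ($E{\left(l,h \right)} = \frac{h + h}{l - 2} = \frac{2 h}{-2 + l}$)
$- 85 \left(E{\left(T{\left(-3 \right)},2 \right)} + 8\right) = - 85 \left(2 \cdot 2 \frac{1}{-2 + 4 \left(-3\right)^{2}} + 8\right) = - 85 \left(2 \cdot 2 \frac{1}{-2 + 4 \cdot 9} + 8\right) = - 85 \left(2 \cdot 2 \frac{1}{-2 + 36} + 8\right) = - 85 \left(2 \cdot 2 \cdot \frac{1}{34} + 8\right) = - 85 \left(\frac{2}{17} + 8\right) = \left(-85\right) \frac{138}{17} = -690$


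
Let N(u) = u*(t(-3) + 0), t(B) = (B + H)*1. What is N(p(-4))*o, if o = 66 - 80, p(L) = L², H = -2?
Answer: 1120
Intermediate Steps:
t(B) = -2 + B (t(B) = (B - 2)*1 = (-2 + B)*1 = -2 + B)
o = -14
N(u) = -5*u (N(u) = u*((-2 - 3) + 0) = u*(-5 + 0) = u*(-5) = -5*u)
N(p(-4))*o = -5*(-4)²*(-14) = -5*16*(-14) = -80*(-14) = 1120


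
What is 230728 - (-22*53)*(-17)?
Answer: 210906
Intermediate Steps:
230728 - (-22*53)*(-17) = 230728 - (-1166)*(-17) = 230728 - 1*19822 = 230728 - 19822 = 210906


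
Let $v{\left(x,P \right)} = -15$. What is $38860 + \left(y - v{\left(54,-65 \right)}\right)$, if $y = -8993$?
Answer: $29882$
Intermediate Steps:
$38860 + \left(y - v{\left(54,-65 \right)}\right) = 38860 - 8978 = 29882$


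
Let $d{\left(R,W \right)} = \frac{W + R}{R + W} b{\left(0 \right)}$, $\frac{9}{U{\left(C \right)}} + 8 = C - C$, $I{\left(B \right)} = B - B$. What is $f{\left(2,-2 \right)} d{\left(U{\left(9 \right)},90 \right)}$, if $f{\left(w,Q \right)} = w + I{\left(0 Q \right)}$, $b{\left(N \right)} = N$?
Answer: $0$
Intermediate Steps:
$I{\left(B \right)} = 0$
$U{\left(C \right)} = - \frac{9}{8}$ ($U{\left(C \right)} = \frac{9}{-8 + \left(C - C\right)} = \frac{9}{-8 + 0} = \frac{9}{-8} = 9 \left(- \frac{1}{8}\right) = - \frac{9}{8}$)
$f{\left(w,Q \right)} = w$ ($f{\left(w,Q \right)} = w + 0 = w$)
$d{\left(R,W \right)} = 0$ ($d{\left(R,W \right)} = \frac{W + R}{R + W} 0 = \frac{R + W}{R + W} 0 = 1 \cdot 0 = 0$)
$f{\left(2,-2 \right)} d{\left(U{\left(9 \right)},90 \right)} = 2 \cdot 0 = 0$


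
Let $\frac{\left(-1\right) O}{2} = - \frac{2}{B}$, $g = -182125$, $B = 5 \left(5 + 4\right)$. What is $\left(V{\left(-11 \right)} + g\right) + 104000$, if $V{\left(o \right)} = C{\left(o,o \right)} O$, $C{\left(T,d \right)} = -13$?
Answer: $- \frac{3515677}{45} \approx -78126.0$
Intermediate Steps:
$B = 45$ ($B = 5 \cdot 9 = 45$)
$O = \frac{4}{45}$ ($O = - 2 \left(- \frac{2}{45}\right) = - 2 \left(\left(-2\right) \frac{1}{45}\right) = \left(-2\right) \left(- \frac{2}{45}\right) = \frac{4}{45} \approx 0.088889$)
$V{\left(o \right)} = - \frac{52}{45}$ ($V{\left(o \right)} = \left(-13\right) \frac{4}{45} = - \frac{52}{45}$)
$\left(V{\left(-11 \right)} + g\right) + 104000 = \left(- \frac{52}{45} - 182125\right) + 104000 = - \frac{8195677}{45} + 104000 = - \frac{3515677}{45}$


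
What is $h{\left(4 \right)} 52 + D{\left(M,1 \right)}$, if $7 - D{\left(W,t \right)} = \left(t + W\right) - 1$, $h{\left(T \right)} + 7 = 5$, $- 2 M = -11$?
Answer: $- \frac{205}{2} \approx -102.5$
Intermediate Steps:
$M = \frac{11}{2}$ ($M = \left(- \frac{1}{2}\right) \left(-11\right) = \frac{11}{2} \approx 5.5$)
$h{\left(T \right)} = -2$ ($h{\left(T \right)} = -7 + 5 = -2$)
$D{\left(W,t \right)} = 8 - W - t$ ($D{\left(W,t \right)} = 7 - \left(\left(t + W\right) - 1\right) = 7 - \left(\left(W + t\right) - 1\right) = 7 - \left(-1 + W + t\right) = 8 - W - t$)
$h{\left(4 \right)} 52 + D{\left(M,1 \right)} = \left(-2\right) 52 - - \frac{3}{2} = -104 - - \frac{3}{2} = -104 + \frac{3}{2} = - \frac{205}{2}$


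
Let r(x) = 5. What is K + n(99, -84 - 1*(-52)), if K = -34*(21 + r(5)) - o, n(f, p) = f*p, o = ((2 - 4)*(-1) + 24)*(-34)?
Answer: -3168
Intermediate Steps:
o = -884 (o = (-2*(-1) + 24)*(-34) = (2 + 24)*(-34) = 26*(-34) = -884)
K = 0 (K = -34*(21 + 5) - 1*(-884) = -34*26 + 884 = -884 + 884 = 0)
K + n(99, -84 - 1*(-52)) = 0 + 99*(-84 - 1*(-52)) = 0 + 99*(-84 + 52) = 0 + 99*(-32) = 0 - 3168 = -3168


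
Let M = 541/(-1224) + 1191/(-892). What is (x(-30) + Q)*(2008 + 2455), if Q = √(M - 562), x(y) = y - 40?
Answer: -312410 + 4463*I*√1166749344766/45492 ≈ -3.1241e+5 + 1.0597e+5*I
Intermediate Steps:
x(y) = -40 + y
M = -485089/272952 (M = 541*(-1/1224) + 1191*(-1/892) = -541/1224 - 1191/892 = -485089/272952 ≈ -1.7772)
Q = I*√1166749344766/45492 (Q = √(-485089/272952 - 562) = √(-153884113/272952) = I*√1166749344766/45492 ≈ 23.744*I)
(x(-30) + Q)*(2008 + 2455) = ((-40 - 30) + I*√1166749344766/45492)*(2008 + 2455) = (-70 + I*√1166749344766/45492)*4463 = -312410 + 4463*I*√1166749344766/45492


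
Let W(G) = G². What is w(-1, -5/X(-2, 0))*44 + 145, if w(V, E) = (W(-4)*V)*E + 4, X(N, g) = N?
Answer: -1439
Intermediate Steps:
w(V, E) = 4 + 16*E*V (w(V, E) = ((-4)²*V)*E + 4 = (16*V)*E + 4 = 16*E*V + 4 = 4 + 16*E*V)
w(-1, -5/X(-2, 0))*44 + 145 = (4 + 16*(-5/(-2))*(-1))*44 + 145 = (4 + 16*(-5*(-½))*(-1))*44 + 145 = (4 + 16*(5/2)*(-1))*44 + 145 = (4 - 40)*44 + 145 = -36*44 + 145 = -1584 + 145 = -1439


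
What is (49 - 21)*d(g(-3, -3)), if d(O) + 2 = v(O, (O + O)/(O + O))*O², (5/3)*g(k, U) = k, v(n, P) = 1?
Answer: 868/25 ≈ 34.720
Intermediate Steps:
g(k, U) = 3*k/5
d(O) = -2 + O² (d(O) = -2 + 1*O² = -2 + O²)
(49 - 21)*d(g(-3, -3)) = (49 - 21)*(-2 + ((⅗)*(-3))²) = 28*(-2 + (-9/5)²) = 28*(-2 + 81/25) = 28*(31/25) = 868/25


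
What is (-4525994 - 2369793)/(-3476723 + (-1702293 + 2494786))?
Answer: 6895787/2684230 ≈ 2.5690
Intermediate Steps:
(-4525994 - 2369793)/(-3476723 + (-1702293 + 2494786)) = -6895787/(-3476723 + 792493) = -6895787/(-2684230) = -6895787*(-1/2684230) = 6895787/2684230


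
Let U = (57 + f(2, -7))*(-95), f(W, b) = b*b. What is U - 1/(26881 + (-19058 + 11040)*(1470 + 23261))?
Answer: -1996541409389/198266277 ≈ -10070.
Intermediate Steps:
f(W, b) = b²
U = -10070 (U = (57 + (-7)²)*(-95) = (57 + 49)*(-95) = 106*(-95) = -10070)
U - 1/(26881 + (-19058 + 11040)*(1470 + 23261)) = -10070 - 1/(26881 + (-19058 + 11040)*(1470 + 23261)) = -10070 - 1/(26881 - 8018*24731) = -10070 - 1/(26881 - 198293158) = -10070 - 1/(-198266277) = -10070 - 1*(-1/198266277) = -10070 + 1/198266277 = -1996541409389/198266277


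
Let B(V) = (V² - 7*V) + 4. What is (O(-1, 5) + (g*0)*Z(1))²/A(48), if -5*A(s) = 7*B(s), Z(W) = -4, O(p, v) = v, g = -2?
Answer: -125/13804 ≈ -0.0090553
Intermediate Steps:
B(V) = 4 + V² - 7*V
A(s) = -28/5 - 7*s²/5 + 49*s/5 (A(s) = -7*(4 + s² - 7*s)/5 = -(28 - 49*s + 7*s²)/5 = -28/5 - 7*s²/5 + 49*s/5)
(O(-1, 5) + (g*0)*Z(1))²/A(48) = (5 - 2*0*(-4))²/(-28/5 - 7/5*48² + (49/5)*48) = (5 + 0*(-4))²/(-28/5 - 7/5*2304 + 2352/5) = (5 + 0)²/(-28/5 - 16128/5 + 2352/5) = 5²/(-13804/5) = 25*(-5/13804) = -125/13804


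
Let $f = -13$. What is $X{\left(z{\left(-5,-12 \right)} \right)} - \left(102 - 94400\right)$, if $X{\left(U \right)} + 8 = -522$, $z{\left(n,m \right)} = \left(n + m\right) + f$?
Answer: $93768$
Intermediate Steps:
$z{\left(n,m \right)} = -13 + m + n$ ($z{\left(n,m \right)} = \left(n + m\right) - 13 = \left(m + n\right) - 13 = -13 + m + n$)
$X{\left(U \right)} = -530$ ($X{\left(U \right)} = -8 - 522 = -530$)
$X{\left(z{\left(-5,-12 \right)} \right)} - \left(102 - 94400\right) = -530 - \left(102 - 94400\right) = -530 - -94298 = -530 + 94298 = 93768$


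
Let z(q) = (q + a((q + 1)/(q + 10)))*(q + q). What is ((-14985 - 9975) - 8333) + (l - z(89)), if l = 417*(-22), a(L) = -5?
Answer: -57419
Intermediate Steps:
z(q) = 2*q*(-5 + q) (z(q) = (q - 5)*(q + q) = (-5 + q)*(2*q) = 2*q*(-5 + q))
l = -9174
((-14985 - 9975) - 8333) + (l - z(89)) = ((-14985 - 9975) - 8333) + (-9174 - 2*89*(-5 + 89)) = (-24960 - 8333) + (-9174 - 2*89*84) = -33293 + (-9174 - 1*14952) = -33293 + (-9174 - 14952) = -33293 - 24126 = -57419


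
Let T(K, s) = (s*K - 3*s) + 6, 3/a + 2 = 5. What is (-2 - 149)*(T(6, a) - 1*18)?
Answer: 1359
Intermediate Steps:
a = 1 (a = 3/(-2 + 5) = 3/3 = 3*(1/3) = 1)
T(K, s) = 6 - 3*s + K*s (T(K, s) = (K*s - 3*s) + 6 = (-3*s + K*s) + 6 = 6 - 3*s + K*s)
(-2 - 149)*(T(6, a) - 1*18) = (-2 - 149)*((6 - 3*1 + 6*1) - 1*18) = -151*((6 - 3 + 6) - 18) = -151*(9 - 18) = -151*(-9) = 1359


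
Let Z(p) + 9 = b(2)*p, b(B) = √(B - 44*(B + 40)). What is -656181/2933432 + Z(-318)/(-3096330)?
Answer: -338621085807/1513812250760 + 53*I*√1846/516055 ≈ -0.22369 + 0.0044126*I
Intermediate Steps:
b(B) = √(-1760 - 43*B) (b(B) = √(B - 44*(40 + B)) = √(B + (-1760 - 44*B)) = √(-1760 - 43*B))
Z(p) = -9 + I*p*√1846 (Z(p) = -9 + √(-1760 - 43*2)*p = -9 + √(-1760 - 86)*p = -9 + √(-1846)*p = -9 + (I*√1846)*p = -9 + I*p*√1846)
-656181/2933432 + Z(-318)/(-3096330) = -656181/2933432 + (-9 + I*(-318)*√1846)/(-3096330) = -656181*1/2933432 + (-9 - 318*I*√1846)*(-1/3096330) = -656181/2933432 + (3/1032110 + 53*I*√1846/516055) = -338621085807/1513812250760 + 53*I*√1846/516055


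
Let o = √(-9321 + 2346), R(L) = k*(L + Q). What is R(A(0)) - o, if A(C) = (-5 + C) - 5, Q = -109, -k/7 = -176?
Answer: -146608 - 15*I*√31 ≈ -1.4661e+5 - 83.516*I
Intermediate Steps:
k = 1232 (k = -7*(-176) = 1232)
A(C) = -10 + C
R(L) = -134288 + 1232*L (R(L) = 1232*(L - 109) = 1232*(-109 + L) = -134288 + 1232*L)
o = 15*I*√31 (o = √(-6975) = 15*I*√31 ≈ 83.516*I)
R(A(0)) - o = (-134288 + 1232*(-10 + 0)) - 15*I*√31 = (-134288 + 1232*(-10)) - 15*I*√31 = (-134288 - 12320) - 15*I*√31 = -146608 - 15*I*√31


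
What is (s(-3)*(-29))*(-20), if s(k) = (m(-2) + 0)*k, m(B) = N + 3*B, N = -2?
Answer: 13920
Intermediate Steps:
m(B) = -2 + 3*B
s(k) = -8*k (s(k) = ((-2 + 3*(-2)) + 0)*k = ((-2 - 6) + 0)*k = (-8 + 0)*k = -8*k)
(s(-3)*(-29))*(-20) = (-8*(-3)*(-29))*(-20) = (24*(-29))*(-20) = -696*(-20) = 13920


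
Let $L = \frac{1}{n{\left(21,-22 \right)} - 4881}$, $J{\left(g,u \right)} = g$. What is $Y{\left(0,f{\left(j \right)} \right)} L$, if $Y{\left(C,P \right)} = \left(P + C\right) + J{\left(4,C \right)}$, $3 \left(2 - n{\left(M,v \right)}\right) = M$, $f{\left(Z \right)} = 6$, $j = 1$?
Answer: $- \frac{5}{2443} \approx -0.0020467$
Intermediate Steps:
$n{\left(M,v \right)} = 2 - \frac{M}{3}$
$Y{\left(C,P \right)} = 4 + C + P$ ($Y{\left(C,P \right)} = \left(P + C\right) + 4 = \left(C + P\right) + 4 = 4 + C + P$)
$L = - \frac{1}{4886}$ ($L = \frac{1}{\left(2 - 7\right) - 4881} = \frac{1}{-5 - 4881} = \frac{1}{-4886} = - \frac{1}{4886} \approx -0.00020467$)
$Y{\left(0,f{\left(j \right)} \right)} L = \left(4 + 0 + 6\right) \left(- \frac{1}{4886}\right) = 10 \left(- \frac{1}{4886}\right) = - \frac{5}{2443}$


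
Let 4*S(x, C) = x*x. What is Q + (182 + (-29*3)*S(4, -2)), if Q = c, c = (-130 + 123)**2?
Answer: -117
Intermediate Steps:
S(x, C) = x**2/4 (S(x, C) = (x*x)/4 = x**2/4)
c = 49 (c = (-7)**2 = 49)
Q = 49
Q + (182 + (-29*3)*S(4, -2)) = 49 + (182 + (-29*3)*((1/4)*4**2)) = 49 + (182 - 87*16/4) = 49 + (182 - 87*4) = 49 + (182 - 348) = 49 - 166 = -117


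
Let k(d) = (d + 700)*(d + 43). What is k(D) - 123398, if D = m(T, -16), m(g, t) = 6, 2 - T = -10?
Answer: -88804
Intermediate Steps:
T = 12 (T = 2 - 1*(-10) = 2 + 10 = 12)
D = 6
k(d) = (43 + d)*(700 + d) (k(d) = (700 + d)*(43 + d) = (43 + d)*(700 + d))
k(D) - 123398 = (30100 + 6**2 + 743*6) - 123398 = (30100 + 36 + 4458) - 123398 = 34594 - 123398 = -88804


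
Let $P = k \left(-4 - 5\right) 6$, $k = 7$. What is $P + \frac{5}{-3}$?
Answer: $- \frac{1139}{3} \approx -379.67$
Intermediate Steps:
$P = -378$ ($P = 7 \left(-4 - 5\right) 6 = 7 \left(\left(-9\right) 6\right) = 7 \left(-54\right) = -378$)
$P + \frac{5}{-3} = -378 + \frac{5}{-3} = -378 + 5 \left(- \frac{1}{3}\right) = -378 - \frac{5}{3} = - \frac{1139}{3}$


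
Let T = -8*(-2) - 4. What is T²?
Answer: 144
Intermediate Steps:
T = 12 (T = 16 - 4 = 12)
T² = 12² = 144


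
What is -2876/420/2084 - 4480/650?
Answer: -19615619/2844660 ≈ -6.8956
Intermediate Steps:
-2876/420/2084 - 4480/650 = -2876*1/420*(1/2084) - 4480*1/650 = -719/105*1/2084 - 448/65 = -719/218820 - 448/65 = -19615619/2844660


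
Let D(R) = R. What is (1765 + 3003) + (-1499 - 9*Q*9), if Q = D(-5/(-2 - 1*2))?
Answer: 12671/4 ≈ 3167.8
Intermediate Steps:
Q = 5/4 (Q = -5/(-2 - 1*2) = -5/(-2 - 2) = -5/(-4) = -5*(-1/4) = 5/4 ≈ 1.2500)
(1765 + 3003) + (-1499 - 9*Q*9) = (1765 + 3003) + (-1499 - 9*5/4*9) = 4768 + (-1499 - 45/4*9) = 4768 + (-1499 - 405/4) = 4768 - 6401/4 = 12671/4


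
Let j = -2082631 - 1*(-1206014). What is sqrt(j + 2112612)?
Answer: sqrt(1235995) ≈ 1111.8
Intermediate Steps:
j = -876617 (j = -2082631 + 1206014 = -876617)
sqrt(j + 2112612) = sqrt(-876617 + 2112612) = sqrt(1235995)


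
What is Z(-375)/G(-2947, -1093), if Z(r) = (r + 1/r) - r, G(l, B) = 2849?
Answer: -1/1068375 ≈ -9.3600e-7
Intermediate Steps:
Z(r) = 1/r
Z(-375)/G(-2947, -1093) = 1/(-375*2849) = -1/375*1/2849 = -1/1068375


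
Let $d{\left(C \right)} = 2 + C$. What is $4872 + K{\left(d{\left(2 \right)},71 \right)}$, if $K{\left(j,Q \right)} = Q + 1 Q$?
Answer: $5014$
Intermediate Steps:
$K{\left(j,Q \right)} = 2 Q$ ($K{\left(j,Q \right)} = Q + Q = 2 Q$)
$4872 + K{\left(d{\left(2 \right)},71 \right)} = 4872 + 2 \cdot 71 = 4872 + 142 = 5014$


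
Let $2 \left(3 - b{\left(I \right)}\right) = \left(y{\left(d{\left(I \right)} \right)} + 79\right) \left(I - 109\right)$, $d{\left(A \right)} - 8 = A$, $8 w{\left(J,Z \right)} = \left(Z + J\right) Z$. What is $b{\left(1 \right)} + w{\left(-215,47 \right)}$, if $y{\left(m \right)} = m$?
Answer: $3768$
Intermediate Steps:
$w{\left(J,Z \right)} = \frac{Z \left(J + Z\right)}{8}$ ($w{\left(J,Z \right)} = \frac{\left(Z + J\right) Z}{8} = \frac{\left(J + Z\right) Z}{8} = \frac{Z \left(J + Z\right)}{8}$)
$d{\left(A \right)} = 8 + A$
$b{\left(I \right)} = 3 - \frac{\left(-109 + I\right) \left(87 + I\right)}{2}$ ($b{\left(I \right)} = 3 - \frac{\left(\left(8 + I\right) + 79\right) \left(I - 109\right)}{2} = 3 - \frac{\left(87 + I\right) \left(-109 + I\right)}{2} = 3 - \frac{\left(-109 + I\right) \left(87 + I\right)}{2}$)
$b{\left(1 \right)} + w{\left(-215,47 \right)} = \left(\frac{9489}{2} + 11 \cdot 1 - \frac{1^{2}}{2}\right) + \frac{1}{8} \cdot 47 \left(-215 + 47\right) = \left(\frac{9489}{2} + 11 - \frac{1}{2}\right) + \frac{1}{8} \cdot 47 \left(-168\right) = \left(\frac{9489}{2} + 11 - \frac{1}{2}\right) - 987 = 4755 - 987 = 3768$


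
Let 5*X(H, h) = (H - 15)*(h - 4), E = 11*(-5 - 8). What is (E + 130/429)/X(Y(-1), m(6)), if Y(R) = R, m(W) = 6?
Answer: 23545/1056 ≈ 22.296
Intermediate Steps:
E = -143 (E = 11*(-13) = -143)
X(H, h) = (-15 + H)*(-4 + h)/5 (X(H, h) = ((H - 15)*(h - 4))/5 = ((-15 + H)*(-4 + h))/5 = (-15 + H)*(-4 + h)/5)
(E + 130/429)/X(Y(-1), m(6)) = (-143 + 130/429)/(12 - 3*6 - ⅘*(-1) + (⅕)*(-1)*6) = (-143 + 130*(1/429))/(12 - 18 + ⅘ - 6/5) = (-143 + 10/33)/(-32/5) = -4709/33*(-5/32) = 23545/1056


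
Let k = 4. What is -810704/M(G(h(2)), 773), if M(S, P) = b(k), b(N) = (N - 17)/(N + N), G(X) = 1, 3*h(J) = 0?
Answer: 6485632/13 ≈ 4.9890e+5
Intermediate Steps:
h(J) = 0 (h(J) = (1/3)*0 = 0)
b(N) = (-17 + N)/(2*N) (b(N) = (-17 + N)/((2*N)) = (-17 + N)*(1/(2*N)) = (-17 + N)/(2*N))
M(S, P) = -13/8 (M(S, P) = (1/2)*(-17 + 4)/4 = (1/2)*(1/4)*(-13) = -13/8)
-810704/M(G(h(2)), 773) = -810704/(-13/8) = -810704*(-8/13) = 6485632/13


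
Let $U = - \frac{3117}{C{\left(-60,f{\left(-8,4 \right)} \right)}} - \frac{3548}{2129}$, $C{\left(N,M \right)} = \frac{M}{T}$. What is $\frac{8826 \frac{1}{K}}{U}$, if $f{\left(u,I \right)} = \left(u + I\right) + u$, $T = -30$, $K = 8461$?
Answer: $- \frac{37581108}{280799953621} \approx -0.00013384$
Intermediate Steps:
$f{\left(u,I \right)} = I + 2 u$ ($f{\left(u,I \right)} = \left(I + u\right) + u = I + 2 u$)
$C{\left(N,M \right)} = - \frac{M}{30}$ ($C{\left(N,M \right)} = \frac{M}{-30} = M \left(- \frac{1}{30}\right) = - \frac{M}{30}$)
$U = - \frac{33187561}{4258}$ ($U = - \frac{3117}{\left(- \frac{1}{30}\right) \left(4 + 2 \left(-8\right)\right)} - \frac{3548}{2129} = - \frac{3117}{\left(- \frac{1}{30}\right) \left(4 - 16\right)} - \frac{3548}{2129} = - \frac{3117}{\left(- \frac{1}{30}\right) \left(-12\right)} - \frac{3548}{2129} = - \frac{3117}{\frac{2}{5}} - \frac{3548}{2129} = \left(-3117\right) \frac{5}{2} - \frac{3548}{2129} = - \frac{15585}{2} - \frac{3548}{2129} = - \frac{33187561}{4258} \approx -7794.2$)
$\frac{8826 \frac{1}{K}}{U} = \frac{8826 \cdot \frac{1}{8461}}{- \frac{33187561}{4258}} = 8826 \cdot \frac{1}{8461} \left(- \frac{4258}{33187561}\right) = \frac{8826}{8461} \left(- \frac{4258}{33187561}\right) = - \frac{37581108}{280799953621}$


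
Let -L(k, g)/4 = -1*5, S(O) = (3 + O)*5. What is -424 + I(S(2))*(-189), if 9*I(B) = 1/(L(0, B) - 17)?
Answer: -431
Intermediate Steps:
S(O) = 15 + 5*O
L(k, g) = 20 (L(k, g) = -(-4)*5 = -4*(-5) = 20)
I(B) = 1/27 (I(B) = 1/(9*(20 - 17)) = (⅑)/3 = (⅑)*(⅓) = 1/27)
-424 + I(S(2))*(-189) = -424 + (1/27)*(-189) = -424 - 7 = -431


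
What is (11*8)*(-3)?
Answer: -264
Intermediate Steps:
(11*8)*(-3) = 88*(-3) = -264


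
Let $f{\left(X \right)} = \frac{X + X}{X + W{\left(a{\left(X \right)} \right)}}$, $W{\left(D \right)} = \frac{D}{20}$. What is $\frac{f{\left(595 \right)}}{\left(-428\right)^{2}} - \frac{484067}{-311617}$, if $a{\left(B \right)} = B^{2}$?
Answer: $\frac{1363352750035}{877654946118} \approx 1.5534$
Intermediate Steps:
$W{\left(D \right)} = \frac{D}{20}$ ($W{\left(D \right)} = D \frac{1}{20} = \frac{D}{20}$)
$f{\left(X \right)} = \frac{2 X}{X + \frac{X^{2}}{20}}$ ($f{\left(X \right)} = \frac{X + X}{X + \frac{X^{2}}{20}} = \frac{2 X}{X + \frac{X^{2}}{20}}$)
$\frac{f{\left(595 \right)}}{\left(-428\right)^{2}} - \frac{484067}{-311617} = \frac{40 \frac{1}{20 + 595}}{\left(-428\right)^{2}} - \frac{484067}{-311617} = \frac{40 \cdot \frac{1}{615}}{183184} - - \frac{484067}{311617} = 40 \cdot \frac{1}{615} \cdot \frac{1}{183184} + \frac{484067}{311617} = \frac{8}{123} \cdot \frac{1}{183184} + \frac{484067}{311617} = \frac{1}{2816454} + \frac{484067}{311617} = \frac{1363352750035}{877654946118}$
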